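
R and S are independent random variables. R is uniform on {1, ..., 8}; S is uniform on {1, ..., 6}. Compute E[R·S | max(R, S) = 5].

Outcomes with max(R, S) = 5: (1,5), (2,5), (3,5), (4,5), (5,1), (5,2), (5,3), (5,4), (5,5), each with probability 1/48.
E[R·S | max(R, S) = 5] = (5 + 10 + 15 + 20 + 5 + 10 + 15 + 20 + 25) / 9 = 125/9.

125/9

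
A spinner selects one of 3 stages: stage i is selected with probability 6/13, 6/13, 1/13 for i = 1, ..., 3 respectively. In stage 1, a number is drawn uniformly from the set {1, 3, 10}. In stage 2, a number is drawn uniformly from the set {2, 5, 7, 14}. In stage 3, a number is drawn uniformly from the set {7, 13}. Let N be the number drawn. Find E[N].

80/13

E[N | stage 1] = (1+3+10)/3 = 14/3.
E[N | stage 2] = (2+5+7+14)/4 = 7.
E[N | stage 3] = (7+13)/2 = 10.
E[N] = (6/13)·(14/3) + (6/13)·(7) + (1/13)·(10) = 80/13.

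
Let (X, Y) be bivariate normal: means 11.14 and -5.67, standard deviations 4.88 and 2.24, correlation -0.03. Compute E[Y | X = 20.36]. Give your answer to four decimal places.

-5.7970

The regression of Y on X has slope ρ·σ_Y/σ_X and passes through (μ_X, μ_Y).
E[Y | X=20.36] = -5.67 + (-0.03)·(2.24/4.88)·(20.36 − (11.14)) = -5.67 + (-0.01377)·(9.22) = -5.7970.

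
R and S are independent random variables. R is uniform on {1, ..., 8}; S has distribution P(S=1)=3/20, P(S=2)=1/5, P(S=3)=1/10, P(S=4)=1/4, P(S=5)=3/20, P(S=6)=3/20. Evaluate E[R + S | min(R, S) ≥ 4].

119/11

P(min(R, S) ≥ 4) = 11/32.
Summing (R+S)·P(x,y) over outcomes with min(R, S) ≥ 4 gives 119/32.
E[R + S | min(R, S) ≥ 4] = (119/32) / (11/32) = 119/11.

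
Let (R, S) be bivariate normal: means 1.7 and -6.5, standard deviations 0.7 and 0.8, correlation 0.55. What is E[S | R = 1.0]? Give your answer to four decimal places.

-6.9400

E[S | R=x] = μ_S + ρ(σ_S/σ_R)(x − μ_R) for jointly normal variables.
E[S | R=1.0] = -6.5 + (0.55)·(0.8/0.7)·(1.0 − (1.7)) = -6.5 + (0.62857)·(-0.7) = -6.9400.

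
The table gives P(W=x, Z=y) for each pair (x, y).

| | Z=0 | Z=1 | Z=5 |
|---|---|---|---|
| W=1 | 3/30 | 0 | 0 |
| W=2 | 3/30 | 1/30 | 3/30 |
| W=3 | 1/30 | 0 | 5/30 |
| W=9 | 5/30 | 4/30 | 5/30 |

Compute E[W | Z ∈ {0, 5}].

123/25

P(Z ∈ {0, 5}) = 5/6.
Σ W·P over the event = 1·(3/30) + 2·(3/30) + 2·(3/30) + 3·(1/30) + 3·(5/30) + 9·(5/30) + 9·(5/30) = 41/10.
E[W | Z ∈ {0, 5}] = (41/10) / (5/6) = 123/25.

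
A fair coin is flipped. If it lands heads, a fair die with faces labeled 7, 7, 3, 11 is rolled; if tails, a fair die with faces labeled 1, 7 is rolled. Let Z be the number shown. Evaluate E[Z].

11/2

E[Z | heads] = (7+7+3+11)/4 = 7.
E[Z | tails] = (1+7)/2 = 4.
E[Z] = (1/2)·(7) + (1/2)·(4) = 11/2.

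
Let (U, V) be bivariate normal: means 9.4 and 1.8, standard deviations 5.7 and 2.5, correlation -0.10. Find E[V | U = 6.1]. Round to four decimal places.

1.9447

For a bivariate normal, E[V | U=x] = μ_V + ρ·(σ_V/σ_U)·(x − μ_U).
E[V | U=6.1] = 1.8 + (-0.10)·(2.5/5.7)·(6.1 − (9.4)) = 1.8 + (-0.04386)·(-3.3) = 1.9447.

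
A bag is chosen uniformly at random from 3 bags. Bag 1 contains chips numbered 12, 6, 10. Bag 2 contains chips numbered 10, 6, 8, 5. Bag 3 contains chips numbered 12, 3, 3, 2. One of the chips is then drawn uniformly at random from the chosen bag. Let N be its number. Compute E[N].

259/36

E[N | bag 1] = (12+6+10)/3 = 28/3.
E[N | bag 2] = (10+6+8+5)/4 = 29/4.
E[N | bag 3] = (12+3+3+2)/4 = 5.
By the law of total expectation,
E[N] = (1/3)·(28/3) + (1/3)·(29/4) + (1/3)·(5) = 259/36.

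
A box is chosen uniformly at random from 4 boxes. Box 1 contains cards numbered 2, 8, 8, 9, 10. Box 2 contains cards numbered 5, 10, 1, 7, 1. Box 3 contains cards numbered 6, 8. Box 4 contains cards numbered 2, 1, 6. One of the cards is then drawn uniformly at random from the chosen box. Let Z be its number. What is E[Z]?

111/20

E[Z | box 1] = (2+8+8+9+10)/5 = 37/5.
E[Z | box 2] = (5+10+1+7+1)/5 = 24/5.
E[Z | box 3] = (6+8)/2 = 7.
E[Z | box 4] = (2+1+6)/3 = 3.
E[Z] = (1/4)·(37/5) + (1/4)·(24/5) + (1/4)·(7) + (1/4)·(3) = 111/20.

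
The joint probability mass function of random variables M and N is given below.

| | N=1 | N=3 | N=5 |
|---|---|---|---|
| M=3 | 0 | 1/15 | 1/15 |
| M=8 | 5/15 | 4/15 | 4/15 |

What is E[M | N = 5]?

7

P(N = 5) = 1/3.
Summing M·P(M=x,N=y) over the conditioning event gives 7/3.
E[M | N = 5] = (7/3) / (1/3) = 7.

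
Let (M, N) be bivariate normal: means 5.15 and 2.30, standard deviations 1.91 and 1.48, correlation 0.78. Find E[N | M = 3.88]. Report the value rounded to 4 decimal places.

The regression of N on M has slope ρ·σ_N/σ_M and passes through (μ_M, μ_N).
E[N | M=3.88] = 2.30 + (0.78)·(1.48/1.91)·(3.88 − (5.15)) = 2.30 + (0.6044)·(-1.27) = 1.5324.

1.5324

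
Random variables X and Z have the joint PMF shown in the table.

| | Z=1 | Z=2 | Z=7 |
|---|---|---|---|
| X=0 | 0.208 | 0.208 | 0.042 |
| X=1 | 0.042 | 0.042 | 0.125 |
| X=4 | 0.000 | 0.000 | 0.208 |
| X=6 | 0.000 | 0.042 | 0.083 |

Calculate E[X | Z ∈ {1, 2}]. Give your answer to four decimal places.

0.6199

P(Z ∈ {1, 2}) = 0.542.
Σ X·P over the event = 0·(0.208) + 0·(0.208) + 1·(0.042) + 1·(0.042) + 6·(0.042) = 0.336.
E[X | Z ∈ {1, 2}] = (0.336) / (0.542) = 0.6199.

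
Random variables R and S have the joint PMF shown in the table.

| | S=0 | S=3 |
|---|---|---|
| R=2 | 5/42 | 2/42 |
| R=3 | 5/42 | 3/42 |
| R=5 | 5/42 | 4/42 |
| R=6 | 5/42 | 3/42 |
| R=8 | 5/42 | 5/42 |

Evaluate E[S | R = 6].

9/8

P(R = 6) = 4/21.
Σ S·P over the event = 0·(5/42) + 3·(3/42) = 3/14.
E[S | R = 6] = (3/14) / (4/21) = 9/8.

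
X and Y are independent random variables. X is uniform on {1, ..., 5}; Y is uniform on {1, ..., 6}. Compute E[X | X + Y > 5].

7/2

P(X + Y > 5) = 2/3.
Summing X·P(x,y) over outcomes with X + Y > 5 gives 7/3.
E[X | X + Y > 5] = (7/3) / (2/3) = 7/2.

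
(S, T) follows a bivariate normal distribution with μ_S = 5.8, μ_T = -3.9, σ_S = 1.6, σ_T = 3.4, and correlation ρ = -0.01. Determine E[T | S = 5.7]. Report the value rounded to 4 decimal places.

-3.8979

The regression of T on S has slope ρ·σ_T/σ_S and passes through (μ_S, μ_T).
E[T | S=5.7] = -3.9 + (-0.01)·(3.4/1.6)·(5.7 − (5.8)) = -3.9 + (-0.02125)·(-0.1) = -3.8979.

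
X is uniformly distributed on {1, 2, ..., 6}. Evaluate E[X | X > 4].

Given X > 4, X is equally likely to be any of {5, 6}.
E[X | X > 4] = (5 + 6) / 2 = 11/2.

11/2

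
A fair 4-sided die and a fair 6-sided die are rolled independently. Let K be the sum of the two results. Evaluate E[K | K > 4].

P(K > 4) = 3/4.
Σ over the event: 5·1/6 + 6·1/6 + 7·1/6 + 8·1/8 + 9·1/12 + 10·1/24 = 31/6.
E[K | K > 4] = (31/6) / (3/4) = 62/9.

62/9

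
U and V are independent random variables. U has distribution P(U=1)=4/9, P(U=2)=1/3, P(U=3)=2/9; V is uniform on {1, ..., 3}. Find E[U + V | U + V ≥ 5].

P(U + V ≥ 5) = 7/27.
Summing (U+V)·P(x,y) over outcomes with U + V ≥ 5 gives 37/27.
E[U + V | U + V ≥ 5] = (37/27) / (7/27) = 37/7.

37/7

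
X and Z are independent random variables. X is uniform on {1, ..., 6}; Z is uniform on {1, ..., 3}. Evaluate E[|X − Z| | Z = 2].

11/6

Outcomes with Z = 2: (1,2), (2,2), (3,2), (4,2), (5,2), (6,2), each with probability 1/18.
E[|X − Z| | Z = 2] = (1 + 0 + 1 + 2 + 3 + 4) / 6 = 11/6.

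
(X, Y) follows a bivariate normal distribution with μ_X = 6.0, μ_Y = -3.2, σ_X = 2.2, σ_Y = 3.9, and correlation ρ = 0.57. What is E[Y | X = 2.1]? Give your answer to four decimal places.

For a bivariate normal, E[Y | X=x] = μ_Y + ρ·(σ_Y/σ_X)·(x − μ_X).
E[Y | X=2.1] = -3.2 + (0.57)·(3.9/2.2)·(2.1 − (6.0)) = -3.2 + (1.01045)·(-3.9) = -7.1408.

-7.1408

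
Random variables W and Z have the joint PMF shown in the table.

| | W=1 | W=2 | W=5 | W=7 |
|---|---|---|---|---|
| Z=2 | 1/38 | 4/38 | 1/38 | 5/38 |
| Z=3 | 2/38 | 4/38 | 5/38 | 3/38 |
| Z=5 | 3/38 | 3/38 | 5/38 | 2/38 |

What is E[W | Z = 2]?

P(Z = 2) = 11/38.
Σ W·P over the event = 1·(1/38) + 2·(4/38) + 5·(1/38) + 7·(5/38) = 49/38.
E[W | Z = 2] = (49/38) / (11/38) = 49/11.

49/11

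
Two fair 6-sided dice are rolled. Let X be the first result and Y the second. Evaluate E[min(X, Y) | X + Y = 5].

Outcomes with X + Y = 5: (1,4), (2,3), (3,2), (4,1), each with probability 1/36.
E[min(X, Y) | X + Y = 5] = (1 + 2 + 2 + 1) / 4 = 3/2.

3/2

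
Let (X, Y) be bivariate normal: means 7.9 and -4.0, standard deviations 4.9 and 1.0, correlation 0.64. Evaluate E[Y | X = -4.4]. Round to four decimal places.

-5.6065

For a bivariate normal, E[Y | X=x] = μ_Y + ρ·(σ_Y/σ_X)·(x − μ_X).
E[Y | X=-4.4] = -4.0 + (0.64)·(1.0/4.9)·(-4.4 − (7.9)) = -4.0 + (0.13061)·(-12.3) = -5.6065.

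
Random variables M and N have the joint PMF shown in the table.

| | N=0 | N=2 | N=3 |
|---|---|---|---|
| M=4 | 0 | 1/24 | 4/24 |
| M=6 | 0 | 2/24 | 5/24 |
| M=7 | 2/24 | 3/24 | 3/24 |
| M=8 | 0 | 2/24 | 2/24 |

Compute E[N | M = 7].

15/8

P(M = 7) = 1/3.
Σ N·P over the event = 0·(2/24) + 2·(3/24) + 3·(3/24) = 5/8.
E[N | M = 7] = (5/8) / (1/3) = 15/8.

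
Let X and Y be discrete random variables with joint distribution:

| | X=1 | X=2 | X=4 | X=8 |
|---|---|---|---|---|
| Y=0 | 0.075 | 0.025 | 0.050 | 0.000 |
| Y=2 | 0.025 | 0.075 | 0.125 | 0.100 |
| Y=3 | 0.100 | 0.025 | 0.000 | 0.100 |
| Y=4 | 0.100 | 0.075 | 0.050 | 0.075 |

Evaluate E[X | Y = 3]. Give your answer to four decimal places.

P(Y = 3) = 0.225.
Σ X·P over the event = 1·(0.100) + 2·(0.025) + 8·(0.100) = 0.950.
E[X | Y = 3] = (0.950) / (0.225) = 4.2222.

4.2222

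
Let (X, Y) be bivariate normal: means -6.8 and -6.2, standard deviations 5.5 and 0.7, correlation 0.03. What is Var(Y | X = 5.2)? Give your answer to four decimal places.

0.4896

For a bivariate normal, Var(Y | X=x) = σ_Y²(1 − ρ²).
Var(Y | X=5.2) = (0.7)²·(1 − (0.03)²) = 0.49·0.9991 = 0.4896.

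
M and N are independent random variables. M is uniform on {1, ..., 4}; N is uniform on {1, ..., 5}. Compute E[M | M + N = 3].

3/2

P(M + N = 3) = 1/10.
Summing M·P(x,y) over outcomes with M + N = 3 gives 3/20.
E[M | M + N = 3] = (3/20) / (1/10) = 3/2.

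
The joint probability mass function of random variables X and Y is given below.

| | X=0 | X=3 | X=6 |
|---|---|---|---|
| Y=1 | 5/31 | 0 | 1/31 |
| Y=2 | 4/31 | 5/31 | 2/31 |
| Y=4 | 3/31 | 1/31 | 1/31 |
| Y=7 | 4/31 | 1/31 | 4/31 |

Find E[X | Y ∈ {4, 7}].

18/7

P(Y ∈ {4, 7}) = 14/31.
Σ X·P over the event = 0·(3/31) + 0·(4/31) + 3·(1/31) + 3·(1/31) + 6·(1/31) + 6·(4/31) = 36/31.
E[X | Y ∈ {4, 7}] = (36/31) / (14/31) = 18/7.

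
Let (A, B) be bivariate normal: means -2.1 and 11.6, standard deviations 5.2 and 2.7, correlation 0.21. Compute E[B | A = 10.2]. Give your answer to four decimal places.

12.9412

E[B | A=x] = μ_B + ρ(σ_B/σ_A)(x − μ_A) for jointly normal variables.
E[B | A=10.2] = 11.6 + (0.21)·(2.7/5.2)·(10.2 − (-2.1)) = 11.6 + (0.10904)·(12.3) = 12.9412.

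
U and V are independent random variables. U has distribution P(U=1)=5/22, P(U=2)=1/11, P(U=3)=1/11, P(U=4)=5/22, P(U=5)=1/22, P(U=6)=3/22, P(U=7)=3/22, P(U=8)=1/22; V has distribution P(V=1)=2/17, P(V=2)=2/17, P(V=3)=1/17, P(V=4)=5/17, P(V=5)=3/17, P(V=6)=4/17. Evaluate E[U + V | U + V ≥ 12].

563/45

P(U + V ≥ 12) = 45/374.
Summing (U+V)·P(x,y) over outcomes with U + V ≥ 12 gives 563/374.
E[U + V | U + V ≥ 12] = (563/374) / (45/374) = 563/45.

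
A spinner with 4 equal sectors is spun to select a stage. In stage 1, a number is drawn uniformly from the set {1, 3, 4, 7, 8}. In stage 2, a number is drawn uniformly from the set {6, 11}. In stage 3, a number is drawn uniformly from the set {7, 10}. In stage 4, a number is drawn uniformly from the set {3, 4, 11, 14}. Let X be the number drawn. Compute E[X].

37/5

E[X | stage 1] = (1+3+4+7+8)/5 = 23/5.
E[X | stage 2] = (6+11)/2 = 17/2.
E[X | stage 3] = (7+10)/2 = 17/2.
E[X | stage 4] = (3+4+11+14)/4 = 8.
E[X] = (1/4)·(23/5) + (1/4)·(17/2) + (1/4)·(17/2) + (1/4)·(8) = 37/5.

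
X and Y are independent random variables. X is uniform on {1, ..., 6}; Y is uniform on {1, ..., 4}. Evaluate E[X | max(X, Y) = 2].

Outcomes with max(X, Y) = 2: (1,2), (2,1), (2,2), each with probability 1/24.
E[X | max(X, Y) = 2] = (1 + 2 + 2) / 3 = 5/3.

5/3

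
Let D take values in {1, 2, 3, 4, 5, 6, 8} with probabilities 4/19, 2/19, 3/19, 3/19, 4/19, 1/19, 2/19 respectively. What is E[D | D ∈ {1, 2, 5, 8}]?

11/3

P(D ∈ {1, 2, 5, 8}) = 12/19.
Σ over the event: 1·4/19 + 2·2/19 + 5·4/19 + 8·2/19 = 44/19.
E[D | D ∈ {1, 2, 5, 8}] = (44/19) / (12/19) = 11/3.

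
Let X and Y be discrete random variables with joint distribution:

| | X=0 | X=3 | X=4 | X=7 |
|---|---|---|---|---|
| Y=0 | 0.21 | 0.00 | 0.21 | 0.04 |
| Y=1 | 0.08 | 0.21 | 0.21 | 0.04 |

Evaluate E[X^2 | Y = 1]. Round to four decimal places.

P(Y = 1) = 0.54.
Σ X^2·P over the event = 0·(0.08) + 9·(0.21) + 16·(0.21) + 49·(0.04) = 7.21.
E[X^2 | Y = 1] = (7.21) / (0.54) = 13.3519.

13.3519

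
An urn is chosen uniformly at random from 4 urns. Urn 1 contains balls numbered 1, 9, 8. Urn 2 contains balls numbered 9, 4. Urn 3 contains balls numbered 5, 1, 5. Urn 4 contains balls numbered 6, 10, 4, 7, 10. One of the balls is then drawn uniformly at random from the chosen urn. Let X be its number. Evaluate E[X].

707/120

E[X | urn 1] = (1+9+8)/3 = 6.
E[X | urn 2] = (9+4)/2 = 13/2.
E[X | urn 3] = (5+1+5)/3 = 11/3.
E[X | urn 4] = (6+10+4+7+10)/5 = 37/5.
By the law of total expectation,
E[X] = (1/4)·(6) + (1/4)·(13/2) + (1/4)·(11/3) + (1/4)·(37/5) = 707/120.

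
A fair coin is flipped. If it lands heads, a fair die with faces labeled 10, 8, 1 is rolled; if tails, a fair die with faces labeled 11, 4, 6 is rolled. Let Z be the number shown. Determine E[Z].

E[Z | heads] = (10+8+1)/3 = 19/3.
E[Z | tails] = (11+4+6)/3 = 7.
By the law of total expectation,
E[Z] = (1/2)·(19/3) + (1/2)·(7) = 20/3.

20/3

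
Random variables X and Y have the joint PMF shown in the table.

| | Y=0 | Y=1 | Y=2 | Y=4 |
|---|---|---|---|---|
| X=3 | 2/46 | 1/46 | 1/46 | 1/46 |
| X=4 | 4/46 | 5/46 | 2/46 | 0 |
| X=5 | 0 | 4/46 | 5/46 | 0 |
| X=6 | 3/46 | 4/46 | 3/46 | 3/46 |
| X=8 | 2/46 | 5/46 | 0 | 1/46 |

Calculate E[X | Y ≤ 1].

P(Y ≤ 1) = 15/23.
Summing X·P(X=x,Y=y) over the conditioning event gives 163/46.
E[X | Y ≤ 1] = (163/46) / (15/23) = 163/30.

163/30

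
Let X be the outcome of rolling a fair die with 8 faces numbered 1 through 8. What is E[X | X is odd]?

4

Given X is odd, X is equally likely to be any of {1, 3, 5, 7}.
E[X | X is odd] = (1 + 3 + 5 + 7) / 4 = 4.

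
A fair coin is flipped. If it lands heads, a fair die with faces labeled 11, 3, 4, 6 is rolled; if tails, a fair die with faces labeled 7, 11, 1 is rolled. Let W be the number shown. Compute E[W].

E[W | heads] = (11+3+4+6)/4 = 6.
E[W | tails] = (7+11+1)/3 = 19/3.
By the law of total expectation,
E[W] = (1/2)·(6) + (1/2)·(19/3) = 37/6.

37/6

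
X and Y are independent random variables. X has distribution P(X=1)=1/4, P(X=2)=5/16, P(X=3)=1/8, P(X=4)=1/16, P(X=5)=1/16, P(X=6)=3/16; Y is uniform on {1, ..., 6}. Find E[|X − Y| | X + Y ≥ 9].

P(X + Y ≥ 9) = 19/96.
Summing |X−Y|·P(x,y) over outcomes with X + Y ≥ 9 gives 29/96.
E[|X − Y| | X + Y ≥ 9] = (29/96) / (19/96) = 29/19.

29/19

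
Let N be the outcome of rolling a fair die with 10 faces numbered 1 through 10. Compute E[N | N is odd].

5

Given N is odd, N is equally likely to be any of {1, 3, 5, 7, 9}.
E[N | N is odd] = (1 + 3 + 5 + 7 + 9) / 5 = 5.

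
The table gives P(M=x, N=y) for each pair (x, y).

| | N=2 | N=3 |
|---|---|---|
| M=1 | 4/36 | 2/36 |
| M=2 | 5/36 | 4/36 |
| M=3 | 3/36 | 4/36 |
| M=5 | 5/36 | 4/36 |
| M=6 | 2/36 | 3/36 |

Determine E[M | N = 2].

60/19

P(N = 2) = 19/36.
Σ M·P over the event = 1·(4/36) + 2·(5/36) + 3·(3/36) + 5·(5/36) + 6·(2/36) = 5/3.
E[M | N = 2] = (5/3) / (19/36) = 60/19.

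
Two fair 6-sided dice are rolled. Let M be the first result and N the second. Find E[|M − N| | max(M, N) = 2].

2/3

Outcomes with max(M, N) = 2: (1,2), (2,1), (2,2), each with probability 1/36.
E[|M − N| | max(M, N) = 2] = (1 + 1 + 0) / 3 = 2/3.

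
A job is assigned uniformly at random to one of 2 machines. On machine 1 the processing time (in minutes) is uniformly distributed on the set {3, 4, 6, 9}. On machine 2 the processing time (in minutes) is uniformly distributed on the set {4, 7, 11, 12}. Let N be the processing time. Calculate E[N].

E[N | machine 1] = (3+4+6+9)/4 = 11/2.
E[N | machine 2] = (4+7+11+12)/4 = 17/2.
E[N] = (1/2)·(11/2) + (1/2)·(17/2) = 7.

7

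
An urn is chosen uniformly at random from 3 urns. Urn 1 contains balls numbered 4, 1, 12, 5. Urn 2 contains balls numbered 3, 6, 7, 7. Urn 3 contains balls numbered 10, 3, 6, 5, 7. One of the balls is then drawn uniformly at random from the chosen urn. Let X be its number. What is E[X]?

E[X | urn 1] = (4+1+12+5)/4 = 11/2.
E[X | urn 2] = (3+6+7+7)/4 = 23/4.
E[X | urn 3] = (10+3+6+5+7)/5 = 31/5.
By the law of total expectation,
E[X] = (1/3)·(11/2) + (1/3)·(23/4) + (1/3)·(31/5) = 349/60.

349/60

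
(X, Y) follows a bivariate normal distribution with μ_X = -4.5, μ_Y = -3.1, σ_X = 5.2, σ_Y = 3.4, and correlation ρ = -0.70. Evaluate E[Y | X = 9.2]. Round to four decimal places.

-9.3704

E[Y | X=x] = μ_Y + ρ(σ_Y/σ_X)(x − μ_X) for jointly normal variables.
E[Y | X=9.2] = -3.1 + (-0.70)·(3.4/5.2)·(9.2 − (-4.5)) = -3.1 + (-0.45769)·(13.7) = -9.3704.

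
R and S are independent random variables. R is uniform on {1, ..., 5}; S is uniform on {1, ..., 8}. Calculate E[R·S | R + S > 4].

525/34

P(R + S > 4) = 17/20.
Summing RS·P(x,y) over outcomes with R + S > 4 gives 105/8.
E[R·S | R + S > 4] = (105/8) / (17/20) = 525/34.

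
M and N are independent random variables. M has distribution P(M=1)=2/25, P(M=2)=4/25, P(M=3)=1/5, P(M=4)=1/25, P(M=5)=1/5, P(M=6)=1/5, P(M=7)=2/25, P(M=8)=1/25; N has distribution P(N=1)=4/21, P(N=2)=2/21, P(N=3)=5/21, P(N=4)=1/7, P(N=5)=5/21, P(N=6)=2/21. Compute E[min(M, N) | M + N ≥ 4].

P(M + N ≥ 4) = 71/75.
Summing min(M,N)·P(x,y) over outcomes with M + N ≥ 4 gives 284/105.
E[min(M, N) | M + N ≥ 4] = (284/105) / (71/75) = 20/7.

20/7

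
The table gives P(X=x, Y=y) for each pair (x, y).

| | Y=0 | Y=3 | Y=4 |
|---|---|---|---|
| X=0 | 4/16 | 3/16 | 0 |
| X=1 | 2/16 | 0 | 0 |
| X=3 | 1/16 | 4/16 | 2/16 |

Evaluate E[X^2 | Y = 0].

11/7

P(Y = 0) = 7/16.
Σ X^2·P over the event = 0·(4/16) + 1·(2/16) + 9·(1/16) = 11/16.
E[X^2 | Y = 0] = (11/16) / (7/16) = 11/7.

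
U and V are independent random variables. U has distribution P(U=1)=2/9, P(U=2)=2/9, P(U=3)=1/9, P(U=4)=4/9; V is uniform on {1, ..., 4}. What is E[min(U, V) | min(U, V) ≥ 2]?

P(min(U, V) ≥ 2) = 7/12.
Summing min(U,V)·P(x,y) over outcomes with min(U, V) ≥ 2 gives 14/9.
E[min(U, V) | min(U, V) ≥ 2] = (14/9) / (7/12) = 8/3.

8/3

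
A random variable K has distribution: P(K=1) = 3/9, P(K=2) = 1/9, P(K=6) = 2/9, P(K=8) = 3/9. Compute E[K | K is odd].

1

P(K is odd) = 1/3.
Σ over the event: 1·1/3 = 1/3.
E[K | K is odd] = (1/3) / (1/3) = 1.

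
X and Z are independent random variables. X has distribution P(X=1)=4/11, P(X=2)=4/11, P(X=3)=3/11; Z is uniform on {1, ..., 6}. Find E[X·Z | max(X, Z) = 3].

90/17

P(max(X, Z) = 3) = 17/66.
Summing XZ·P(x,y) over outcomes with max(X, Z) = 3 gives 15/11.
E[X·Z | max(X, Z) = 3] = (15/11) / (17/66) = 90/17.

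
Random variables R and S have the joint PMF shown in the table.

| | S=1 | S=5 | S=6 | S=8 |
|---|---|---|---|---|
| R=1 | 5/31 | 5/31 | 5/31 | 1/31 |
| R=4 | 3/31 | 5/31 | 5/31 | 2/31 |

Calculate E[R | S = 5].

P(S = 5) = 10/31.
Σ R·P over the event = 1·(5/31) + 4·(5/31) = 25/31.
E[R | S = 5] = (25/31) / (10/31) = 5/2.

5/2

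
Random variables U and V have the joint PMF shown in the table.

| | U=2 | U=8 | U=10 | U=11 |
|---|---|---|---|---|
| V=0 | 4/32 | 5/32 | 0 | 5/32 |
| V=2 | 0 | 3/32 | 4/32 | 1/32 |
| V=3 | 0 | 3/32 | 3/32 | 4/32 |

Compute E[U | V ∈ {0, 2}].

P(V ∈ {0, 2}) = 11/16.
Σ U·P over the event = 2·(4/32) + 8·(5/32) + 8·(3/32) + 10·(4/32) + 11·(5/32) + 11·(1/32) = 89/16.
E[U | V ∈ {0, 2}] = (89/16) / (11/16) = 89/11.

89/11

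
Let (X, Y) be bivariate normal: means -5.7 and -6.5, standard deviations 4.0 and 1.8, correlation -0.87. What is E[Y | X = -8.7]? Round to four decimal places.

-5.3255

For a bivariate normal, E[Y | X=x] = μ_Y + ρ·(σ_Y/σ_X)·(x − μ_X).
E[Y | X=-8.7] = -6.5 + (-0.87)·(1.8/4.0)·(-8.7 − (-5.7)) = -6.5 + (-0.3915)·(-3) = -5.3255.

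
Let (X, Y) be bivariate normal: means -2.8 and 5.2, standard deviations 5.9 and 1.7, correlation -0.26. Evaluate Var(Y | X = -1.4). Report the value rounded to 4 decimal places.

2.6946

For a bivariate normal, Var(Y | X=x) = σ_Y²(1 − ρ²).
Var(Y | X=-1.4) = (1.7)²·(1 − (-0.26)²) = 2.89·0.9324 = 2.6946.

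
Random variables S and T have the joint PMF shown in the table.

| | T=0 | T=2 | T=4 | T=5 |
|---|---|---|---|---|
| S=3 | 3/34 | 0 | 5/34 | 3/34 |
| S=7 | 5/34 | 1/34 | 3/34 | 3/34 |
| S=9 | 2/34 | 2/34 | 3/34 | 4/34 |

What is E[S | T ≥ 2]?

P(T ≥ 2) = 12/17.
Σ S·P over the event = 3·(5/34) + 3·(3/34) + 7·(1/34) + 7·(3/34) + 7·(3/34) + 9·(2/34) + 9·(3/34) + 9·(4/34) = 77/17.
E[S | T ≥ 2] = (77/17) / (12/17) = 77/12.

77/12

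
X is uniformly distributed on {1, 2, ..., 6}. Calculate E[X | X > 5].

Given X > 5, X is equally likely to be any of {6}.
E[X | X > 5] = (6) / 1 = 6.

6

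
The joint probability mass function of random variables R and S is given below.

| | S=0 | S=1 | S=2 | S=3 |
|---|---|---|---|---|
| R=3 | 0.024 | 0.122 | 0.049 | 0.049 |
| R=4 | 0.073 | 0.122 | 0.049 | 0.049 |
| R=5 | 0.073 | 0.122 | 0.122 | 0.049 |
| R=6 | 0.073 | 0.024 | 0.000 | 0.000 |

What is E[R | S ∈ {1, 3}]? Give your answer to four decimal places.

P(S ∈ {1, 3}) = 0.537.
Summing R·P(R=x,S=y) over the conditioning event gives 2.196.
E[R | S ∈ {1, 3}] = (2.196) / (0.537) = 4.0894.

4.0894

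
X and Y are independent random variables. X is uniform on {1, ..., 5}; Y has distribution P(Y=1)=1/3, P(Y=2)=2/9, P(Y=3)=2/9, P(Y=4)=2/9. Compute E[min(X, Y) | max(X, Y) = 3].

P(max(X, Y) = 3) = 11/45.
Summing min(X,Y)·P(x,y) over outcomes with max(X, Y) = 3 gives 19/45.
E[min(X, Y) | max(X, Y) = 3] = (19/45) / (11/45) = 19/11.

19/11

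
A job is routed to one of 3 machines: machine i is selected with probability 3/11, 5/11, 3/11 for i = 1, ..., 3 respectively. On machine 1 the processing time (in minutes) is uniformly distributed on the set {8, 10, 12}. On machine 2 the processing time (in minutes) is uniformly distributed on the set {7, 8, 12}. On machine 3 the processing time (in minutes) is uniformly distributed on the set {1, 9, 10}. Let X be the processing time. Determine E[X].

95/11

E[X | machine 1] = (8+10+12)/3 = 10.
E[X | machine 2] = (7+8+12)/3 = 9.
E[X | machine 3] = (1+9+10)/3 = 20/3.
By the law of total expectation,
E[X] = (3/11)·(10) + (5/11)·(9) + (3/11)·(20/3) = 95/11.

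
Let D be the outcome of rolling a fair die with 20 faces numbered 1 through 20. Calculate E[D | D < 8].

Given D < 8, D is equally likely to be any of {1, 2, 3, 4, 5, 6, 7}.
E[D | D < 8] = (1 + 2 + 3 + 4 + 5 + 6 + 7) / 7 = 4.

4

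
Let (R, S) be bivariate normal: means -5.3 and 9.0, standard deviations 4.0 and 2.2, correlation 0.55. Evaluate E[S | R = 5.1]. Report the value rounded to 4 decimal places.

The regression of S on R has slope ρ·σ_S/σ_R and passes through (μ_R, μ_S).
E[S | R=5.1] = 9.0 + (0.55)·(2.2/4.0)·(5.1 − (-5.3)) = 9.0 + (0.3025)·(10.4) = 12.1460.

12.1460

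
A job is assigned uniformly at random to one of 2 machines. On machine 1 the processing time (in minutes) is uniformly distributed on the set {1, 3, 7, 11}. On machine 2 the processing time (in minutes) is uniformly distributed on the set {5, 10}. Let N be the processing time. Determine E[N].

13/2

E[N | machine 1] = (1+3+7+11)/4 = 11/2.
E[N | machine 2] = (5+10)/2 = 15/2.
By the law of total expectation,
E[N] = (1/2)·(11/2) + (1/2)·(15/2) = 13/2.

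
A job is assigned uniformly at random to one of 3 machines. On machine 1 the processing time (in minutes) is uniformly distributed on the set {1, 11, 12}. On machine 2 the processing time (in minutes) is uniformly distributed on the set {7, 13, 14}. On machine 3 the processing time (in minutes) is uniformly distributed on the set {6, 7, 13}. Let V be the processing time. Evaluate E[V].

28/3

E[V | machine 1] = (1+11+12)/3 = 8.
E[V | machine 2] = (7+13+14)/3 = 34/3.
E[V | machine 3] = (6+7+13)/3 = 26/3.
By the law of total expectation,
E[V] = (1/3)·(8) + (1/3)·(34/3) + (1/3)·(26/3) = 28/3.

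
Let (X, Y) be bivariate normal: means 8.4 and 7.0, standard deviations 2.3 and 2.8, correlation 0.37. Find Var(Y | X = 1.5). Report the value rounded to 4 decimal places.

For a bivariate normal, Var(Y | X=x) = σ_Y²(1 − ρ²).
Var(Y | X=1.5) = (2.8)²·(1 − (0.37)²) = 7.84·0.8631 = 6.7667.

6.7667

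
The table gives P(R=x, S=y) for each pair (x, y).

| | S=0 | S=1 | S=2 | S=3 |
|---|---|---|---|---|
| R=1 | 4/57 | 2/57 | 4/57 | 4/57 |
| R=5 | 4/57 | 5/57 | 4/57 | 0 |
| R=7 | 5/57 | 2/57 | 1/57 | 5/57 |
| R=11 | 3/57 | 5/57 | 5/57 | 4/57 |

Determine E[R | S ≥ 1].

P(S ≥ 1) = 41/57.
Summing R·P(R=x,S=y) over the conditioning event gives 265/57.
E[R | S ≥ 1] = (265/57) / (41/57) = 265/41.

265/41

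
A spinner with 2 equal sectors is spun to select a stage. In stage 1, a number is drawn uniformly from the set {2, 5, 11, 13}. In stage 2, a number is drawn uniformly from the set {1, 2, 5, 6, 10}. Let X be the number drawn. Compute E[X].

251/40

E[X | stage 1] = (2+5+11+13)/4 = 31/4.
E[X | stage 2] = (1+2+5+6+10)/5 = 24/5.
By the law of total expectation,
E[X] = (1/2)·(31/4) + (1/2)·(24/5) = 251/40.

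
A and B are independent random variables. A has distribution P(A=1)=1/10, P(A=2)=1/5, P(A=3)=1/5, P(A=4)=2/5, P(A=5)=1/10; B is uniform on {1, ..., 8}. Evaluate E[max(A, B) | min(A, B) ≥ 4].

P(min(A, B) ≥ 4) = 5/16.
Summing max(A,B)·P(x,y) over outcomes with min(A, B) ≥ 4 gives 151/80.
E[max(A, B) | min(A, B) ≥ 4] = (151/80) / (5/16) = 151/25.

151/25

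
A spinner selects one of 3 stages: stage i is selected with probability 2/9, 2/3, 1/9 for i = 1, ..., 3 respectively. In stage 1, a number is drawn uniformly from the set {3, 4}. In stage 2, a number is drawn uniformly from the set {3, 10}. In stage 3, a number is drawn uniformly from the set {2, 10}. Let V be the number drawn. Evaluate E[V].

E[V | stage 1] = (3+4)/2 = 7/2.
E[V | stage 2] = (3+10)/2 = 13/2.
E[V | stage 3] = (2+10)/2 = 6.
E[V] = (2/9)·(7/2) + (2/3)·(13/2) + (1/9)·(6) = 52/9.

52/9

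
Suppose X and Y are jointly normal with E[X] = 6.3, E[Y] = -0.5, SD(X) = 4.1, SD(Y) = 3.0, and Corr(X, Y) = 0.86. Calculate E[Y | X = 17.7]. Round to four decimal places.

6.6737

E[Y | X=x] = μ_Y + ρ(σ_Y/σ_X)(x − μ_X) for jointly normal variables.
E[Y | X=17.7] = -0.5 + (0.86)·(3.0/4.1)·(17.7 − (6.3)) = -0.5 + (0.62927)·(11.4) = 6.6737.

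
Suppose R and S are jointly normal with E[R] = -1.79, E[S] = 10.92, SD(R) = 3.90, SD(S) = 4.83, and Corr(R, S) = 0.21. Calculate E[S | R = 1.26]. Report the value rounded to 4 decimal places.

11.7132

E[S | R=x] = μ_S + ρ(σ_S/σ_R)(x − μ_R) for jointly normal variables.
E[S | R=1.26] = 10.92 + (0.21)·(4.83/3.90)·(1.26 − (-1.79)) = 10.92 + (0.26008)·(3.05) = 11.7132.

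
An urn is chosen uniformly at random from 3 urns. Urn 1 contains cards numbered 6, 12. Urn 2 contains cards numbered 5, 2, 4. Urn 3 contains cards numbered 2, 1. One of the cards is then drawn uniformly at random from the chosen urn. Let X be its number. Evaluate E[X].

E[X | urn 1] = (6+12)/2 = 9.
E[X | urn 2] = (5+2+4)/3 = 11/3.
E[X | urn 3] = (2+1)/2 = 3/2.
E[X] = (1/3)·(9) + (1/3)·(11/3) + (1/3)·(3/2) = 85/18.

85/18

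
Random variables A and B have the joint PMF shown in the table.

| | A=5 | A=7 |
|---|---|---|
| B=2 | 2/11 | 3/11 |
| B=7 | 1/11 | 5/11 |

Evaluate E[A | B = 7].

20/3

P(B = 7) = 6/11.
Summing A·P(A=x,B=y) over the conditioning event gives 40/11.
E[A | B = 7] = (40/11) / (6/11) = 20/3.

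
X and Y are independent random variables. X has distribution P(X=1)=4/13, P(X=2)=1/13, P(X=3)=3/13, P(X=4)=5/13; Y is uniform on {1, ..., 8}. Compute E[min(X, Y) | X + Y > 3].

231/95

P(X + Y > 3) = 95/104.
Summing min(X,Y)·P(x,y) over outcomes with X + Y > 3 gives 231/104.
E[min(X, Y) | X + Y > 3] = (231/104) / (95/104) = 231/95.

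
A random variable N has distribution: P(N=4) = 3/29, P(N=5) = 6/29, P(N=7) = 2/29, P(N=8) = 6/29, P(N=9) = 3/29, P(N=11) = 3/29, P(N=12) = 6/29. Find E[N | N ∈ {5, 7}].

11/2

P(N ∈ {5, 7}) = 8/29.
Σ over the event: 5·6/29 + 7·2/29 = 44/29.
E[N | N ∈ {5, 7}] = (44/29) / (8/29) = 11/2.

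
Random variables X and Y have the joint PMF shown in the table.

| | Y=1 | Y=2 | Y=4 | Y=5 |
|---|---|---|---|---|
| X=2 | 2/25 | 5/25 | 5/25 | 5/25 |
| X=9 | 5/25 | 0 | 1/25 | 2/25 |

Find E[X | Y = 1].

7

P(Y = 1) = 7/25.
Σ X·P over the event = 2·(2/25) + 9·(5/25) = 49/25.
E[X | Y = 1] = (49/25) / (7/25) = 7.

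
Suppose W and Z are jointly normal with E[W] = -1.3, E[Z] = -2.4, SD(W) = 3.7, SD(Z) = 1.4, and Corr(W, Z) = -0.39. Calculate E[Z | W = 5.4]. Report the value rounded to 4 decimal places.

-3.3887

For a bivariate normal, E[Z | W=x] = μ_Z + ρ·(σ_Z/σ_W)·(x − μ_W).
E[Z | W=5.4] = -2.4 + (-0.39)·(1.4/3.7)·(5.4 − (-1.3)) = -2.4 + (-0.14757)·(6.7) = -3.3887.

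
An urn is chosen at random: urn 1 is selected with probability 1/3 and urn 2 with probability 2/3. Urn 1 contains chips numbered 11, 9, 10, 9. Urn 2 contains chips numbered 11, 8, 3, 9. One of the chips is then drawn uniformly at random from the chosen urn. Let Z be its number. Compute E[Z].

101/12

E[Z | urn 1] = (11+9+10+9)/4 = 39/4.
E[Z | urn 2] = (11+8+3+9)/4 = 31/4.
E[Z] = (1/3)·(39/4) + (2/3)·(31/4) = 101/12.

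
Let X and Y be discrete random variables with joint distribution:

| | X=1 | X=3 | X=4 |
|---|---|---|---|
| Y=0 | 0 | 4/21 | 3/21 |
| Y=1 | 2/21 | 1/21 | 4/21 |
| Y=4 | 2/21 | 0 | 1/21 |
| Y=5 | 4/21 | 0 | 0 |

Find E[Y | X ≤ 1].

15/4

P(X ≤ 1) = 8/21.
Summing Y·P(X=x,Y=y) over the conditioning event gives 10/7.
E[Y | X ≤ 1] = (10/7) / (8/21) = 15/4.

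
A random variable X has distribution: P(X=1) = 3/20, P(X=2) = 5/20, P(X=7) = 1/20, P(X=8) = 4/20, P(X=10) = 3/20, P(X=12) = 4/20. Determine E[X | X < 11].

41/8

P(X < 11) = 4/5.
Σ over the event: 1·3/20 + 2·1/4 + 7·1/20 + 8·1/5 + 10·3/20 = 41/10.
E[X | X < 11] = (41/10) / (4/5) = 41/8.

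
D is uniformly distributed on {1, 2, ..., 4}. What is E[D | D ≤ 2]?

Given D ≤ 2, D is equally likely to be any of {1, 2}.
E[D | D ≤ 2] = (1 + 2) / 2 = 3/2.

3/2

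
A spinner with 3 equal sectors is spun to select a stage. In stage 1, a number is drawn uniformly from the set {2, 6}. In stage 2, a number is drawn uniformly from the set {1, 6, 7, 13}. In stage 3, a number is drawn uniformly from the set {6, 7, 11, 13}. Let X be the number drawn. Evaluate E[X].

20/3

E[X | stage 1] = (2+6)/2 = 4.
E[X | stage 2] = (1+6+7+13)/4 = 27/4.
E[X | stage 3] = (6+7+11+13)/4 = 37/4.
E[X] = (1/3)·(4) + (1/3)·(27/4) + (1/3)·(37/4) = 20/3.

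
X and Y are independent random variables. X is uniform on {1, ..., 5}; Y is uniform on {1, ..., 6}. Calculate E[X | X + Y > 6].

11/3

P(X + Y > 6) = 1/2.
Summing X·P(x,y) over outcomes with X + Y > 6 gives 11/6.
E[X | X + Y > 6] = (11/6) / (1/2) = 11/3.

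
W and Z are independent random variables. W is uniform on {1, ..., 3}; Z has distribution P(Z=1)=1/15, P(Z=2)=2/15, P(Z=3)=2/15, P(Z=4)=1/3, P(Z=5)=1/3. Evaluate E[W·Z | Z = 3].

P(Z = 3) = 2/15.
Summing WZ·P(x,y) over outcomes with Z = 3 gives 4/5.
E[W·Z | Z = 3] = (4/5) / (2/15) = 6.

6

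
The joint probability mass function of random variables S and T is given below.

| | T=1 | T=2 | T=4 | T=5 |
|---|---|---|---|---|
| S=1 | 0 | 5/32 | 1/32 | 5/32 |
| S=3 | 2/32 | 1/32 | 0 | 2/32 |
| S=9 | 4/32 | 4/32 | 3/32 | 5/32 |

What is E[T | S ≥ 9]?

49/16

P(S ≥ 9) = 1/2.
Σ T·P over the event = 1·(4/32) + 2·(4/32) + 4·(3/32) + 5·(5/32) = 49/32.
E[T | S ≥ 9] = (49/32) / (1/2) = 49/16.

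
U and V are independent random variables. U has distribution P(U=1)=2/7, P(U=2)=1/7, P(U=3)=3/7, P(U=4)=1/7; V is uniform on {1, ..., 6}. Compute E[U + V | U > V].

P(U > V) = 5/21.
Summing (U+V)·P(x,y) over outcomes with U > V gives 8/7.
E[U + V | U > V] = (8/7) / (5/21) = 24/5.

24/5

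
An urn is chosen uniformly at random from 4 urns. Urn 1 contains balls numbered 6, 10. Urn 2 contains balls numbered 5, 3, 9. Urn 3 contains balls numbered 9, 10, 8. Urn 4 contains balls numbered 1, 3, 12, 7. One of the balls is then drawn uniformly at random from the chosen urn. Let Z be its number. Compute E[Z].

E[Z | urn 1] = (6+10)/2 = 8.
E[Z | urn 2] = (5+3+9)/3 = 17/3.
E[Z | urn 3] = (9+10+8)/3 = 9.
E[Z | urn 4] = (1+3+12+7)/4 = 23/4.
E[Z] = (1/4)·(8) + (1/4)·(17/3) + (1/4)·(9) + (1/4)·(23/4) = 341/48.

341/48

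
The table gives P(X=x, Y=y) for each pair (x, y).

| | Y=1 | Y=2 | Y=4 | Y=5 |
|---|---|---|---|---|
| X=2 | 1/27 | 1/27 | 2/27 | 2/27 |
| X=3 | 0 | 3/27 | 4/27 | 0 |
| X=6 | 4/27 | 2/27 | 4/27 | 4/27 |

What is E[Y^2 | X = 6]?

88/7

P(X = 6) = 14/27.
Σ Y^2·P over the event = 1·(4/27) + 4·(2/27) + 16·(4/27) + 25·(4/27) = 176/27.
E[Y^2 | X = 6] = (176/27) / (14/27) = 88/7.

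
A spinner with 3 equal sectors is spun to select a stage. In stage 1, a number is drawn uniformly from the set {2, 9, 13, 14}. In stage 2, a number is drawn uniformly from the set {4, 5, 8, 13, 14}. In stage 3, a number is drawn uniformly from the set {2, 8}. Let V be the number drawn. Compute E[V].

233/30

E[V | stage 1] = (2+9+13+14)/4 = 19/2.
E[V | stage 2] = (4+5+8+13+14)/5 = 44/5.
E[V | stage 3] = (2+8)/2 = 5.
E[V] = (1/3)·(19/2) + (1/3)·(44/5) + (1/3)·(5) = 233/30.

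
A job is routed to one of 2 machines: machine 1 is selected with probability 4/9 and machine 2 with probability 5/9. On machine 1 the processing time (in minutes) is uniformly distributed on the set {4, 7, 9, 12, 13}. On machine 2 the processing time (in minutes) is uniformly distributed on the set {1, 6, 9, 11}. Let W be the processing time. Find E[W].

E[W | machine 1] = (4+7+9+12+13)/5 = 9.
E[W | machine 2] = (1+6+9+11)/4 = 27/4.
By the law of total expectation,
E[W] = (4/9)·(9) + (5/9)·(27/4) = 31/4.

31/4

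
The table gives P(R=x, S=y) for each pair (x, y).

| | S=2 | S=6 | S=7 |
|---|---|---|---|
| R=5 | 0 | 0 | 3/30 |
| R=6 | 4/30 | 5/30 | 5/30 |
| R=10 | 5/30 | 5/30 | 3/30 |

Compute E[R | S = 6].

P(S = 6) = 1/3.
Σ R·P over the event = 6·(5/30) + 10·(5/30) = 8/3.
E[R | S = 6] = (8/3) / (1/3) = 8.

8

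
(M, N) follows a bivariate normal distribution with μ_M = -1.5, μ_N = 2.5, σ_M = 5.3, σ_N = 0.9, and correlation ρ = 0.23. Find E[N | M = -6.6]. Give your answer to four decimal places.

E[N | M=x] = μ_N + ρ(σ_N/σ_M)(x − μ_M) for jointly normal variables.
E[N | M=-6.6] = 2.5 + (0.23)·(0.9/5.3)·(-6.6 − (-1.5)) = 2.5 + (0.039057)·(-5.1) = 2.3008.

2.3008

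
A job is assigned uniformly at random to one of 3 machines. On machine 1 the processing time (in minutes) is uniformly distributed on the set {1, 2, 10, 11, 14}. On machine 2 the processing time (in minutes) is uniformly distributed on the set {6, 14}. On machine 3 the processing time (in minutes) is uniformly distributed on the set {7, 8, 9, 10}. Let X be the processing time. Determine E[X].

87/10

E[X | machine 1] = (1+2+10+11+14)/5 = 38/5.
E[X | machine 2] = (6+14)/2 = 10.
E[X | machine 3] = (7+8+9+10)/4 = 17/2.
By the law of total expectation,
E[X] = (1/3)·(38/5) + (1/3)·(10) + (1/3)·(17/2) = 87/10.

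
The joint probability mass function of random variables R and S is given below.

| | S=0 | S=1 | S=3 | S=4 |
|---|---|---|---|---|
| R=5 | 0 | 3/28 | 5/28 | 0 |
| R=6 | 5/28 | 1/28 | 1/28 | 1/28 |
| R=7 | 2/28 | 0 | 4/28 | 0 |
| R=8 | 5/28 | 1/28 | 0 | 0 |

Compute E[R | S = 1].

P(S = 1) = 5/28.
Σ R·P over the event = 5·(3/28) + 6·(1/28) + 8·(1/28) = 29/28.
E[R | S = 1] = (29/28) / (5/28) = 29/5.

29/5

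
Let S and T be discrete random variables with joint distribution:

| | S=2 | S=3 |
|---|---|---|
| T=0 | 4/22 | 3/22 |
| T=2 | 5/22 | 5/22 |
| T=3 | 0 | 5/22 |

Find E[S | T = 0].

P(T = 0) = 7/22.
Σ S·P over the event = 2·(4/22) + 3·(3/22) = 17/22.
E[S | T = 0] = (17/22) / (7/22) = 17/7.

17/7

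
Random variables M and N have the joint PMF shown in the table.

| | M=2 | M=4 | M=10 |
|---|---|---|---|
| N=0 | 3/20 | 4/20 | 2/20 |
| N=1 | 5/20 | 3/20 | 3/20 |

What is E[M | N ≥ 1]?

P(N ≥ 1) = 11/20.
Σ M·P over the event = 2·(5/20) + 4·(3/20) + 10·(3/20) = 13/5.
E[M | N ≥ 1] = (13/5) / (11/20) = 52/11.

52/11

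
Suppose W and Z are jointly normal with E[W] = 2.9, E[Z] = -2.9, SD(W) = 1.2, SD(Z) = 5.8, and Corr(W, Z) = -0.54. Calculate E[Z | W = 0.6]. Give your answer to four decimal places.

3.1030

For a bivariate normal, E[Z | W=x] = μ_Z + ρ·(σ_Z/σ_W)·(x − μ_W).
E[Z | W=0.6] = -2.9 + (-0.54)·(5.8/1.2)·(0.6 − (2.9)) = -2.9 + (-2.61)·(-2.3) = 3.1030.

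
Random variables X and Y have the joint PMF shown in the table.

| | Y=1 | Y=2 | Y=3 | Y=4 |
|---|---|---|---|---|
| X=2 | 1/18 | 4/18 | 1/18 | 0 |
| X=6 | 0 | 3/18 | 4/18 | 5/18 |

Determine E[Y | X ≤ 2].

P(X ≤ 2) = 1/3.
Σ Y·P over the event = 1·(1/18) + 2·(4/18) + 3·(1/18) = 2/3.
E[Y | X ≤ 2] = (2/3) / (1/3) = 2.

2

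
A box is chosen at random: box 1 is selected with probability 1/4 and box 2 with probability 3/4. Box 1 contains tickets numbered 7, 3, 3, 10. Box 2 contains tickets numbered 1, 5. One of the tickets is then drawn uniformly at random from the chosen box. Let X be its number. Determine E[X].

E[X | box 1] = (7+3+3+10)/4 = 23/4.
E[X | box 2] = (1+5)/2 = 3.
E[X] = (1/4)·(23/4) + (3/4)·(3) = 59/16.

59/16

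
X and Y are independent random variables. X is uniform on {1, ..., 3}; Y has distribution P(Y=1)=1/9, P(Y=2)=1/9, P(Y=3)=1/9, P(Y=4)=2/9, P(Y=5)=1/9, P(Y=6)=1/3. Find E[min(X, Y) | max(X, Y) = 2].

4/3

P(max(X, Y) = 2) = 1/9.
Summing min(X,Y)·P(x,y) over outcomes with max(X, Y) = 2 gives 4/27.
E[min(X, Y) | max(X, Y) = 2] = (4/27) / (1/9) = 4/3.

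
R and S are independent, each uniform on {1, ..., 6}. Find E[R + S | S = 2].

11/2

P(S = 2) = 1/6.
Summing (R+S)·P(x,y) over outcomes with S = 2 gives 11/12.
E[R + S | S = 2] = (11/12) / (1/6) = 11/2.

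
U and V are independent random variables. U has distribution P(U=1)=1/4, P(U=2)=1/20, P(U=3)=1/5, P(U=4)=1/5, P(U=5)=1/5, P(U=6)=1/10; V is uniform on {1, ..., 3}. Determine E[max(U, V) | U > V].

170/39

P(U > V) = 13/20.
Summing max(U,V)·P(x,y) over outcomes with U > V gives 17/6.
E[max(U, V) | U > V] = (17/6) / (13/20) = 170/39.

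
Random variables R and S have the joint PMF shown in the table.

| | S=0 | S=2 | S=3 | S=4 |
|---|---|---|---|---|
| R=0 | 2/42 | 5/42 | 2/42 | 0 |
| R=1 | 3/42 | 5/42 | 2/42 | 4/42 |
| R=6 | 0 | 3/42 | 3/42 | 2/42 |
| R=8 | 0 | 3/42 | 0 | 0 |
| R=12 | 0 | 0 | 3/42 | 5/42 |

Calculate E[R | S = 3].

28/5

P(S = 3) = 5/21.
Σ R·P over the event = 0·(2/42) + 1·(2/42) + 6·(3/42) + 12·(3/42) = 4/3.
E[R | S = 3] = (4/3) / (5/21) = 28/5.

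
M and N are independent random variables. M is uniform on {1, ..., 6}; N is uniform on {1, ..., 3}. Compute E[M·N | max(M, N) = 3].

27/5

Outcomes with max(M, N) = 3: (1,3), (2,3), (3,1), (3,2), (3,3), each with probability 1/18.
E[M·N | max(M, N) = 3] = (3 + 6 + 3 + 6 + 9) / 5 = 27/5.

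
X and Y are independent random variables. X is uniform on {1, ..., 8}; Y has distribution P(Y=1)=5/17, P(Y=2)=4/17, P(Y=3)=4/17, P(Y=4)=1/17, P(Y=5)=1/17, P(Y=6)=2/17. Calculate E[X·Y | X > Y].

66/5

P(X > Y) = 45/68.
Summing XY·P(x,y) over outcomes with X > Y gives 297/34.
E[X·Y | X > Y] = (297/34) / (45/68) = 66/5.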